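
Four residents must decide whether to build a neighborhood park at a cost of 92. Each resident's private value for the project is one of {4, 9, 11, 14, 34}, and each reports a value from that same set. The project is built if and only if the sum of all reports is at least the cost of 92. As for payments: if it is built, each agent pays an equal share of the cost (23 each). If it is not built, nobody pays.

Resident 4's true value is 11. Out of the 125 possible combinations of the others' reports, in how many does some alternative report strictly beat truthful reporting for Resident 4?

Others report (14, 34, 34): truth gives -12; report 4 gives 0 > -12. Violating.
Others report (34, 14, 34): truth gives -12; report 4 gives 0 > -12. Violating.
Others report (34, 34, 14): truth gives -12; report 4 gives 0 > -12. Violating.
Others report (4, 4, 4): truth gives 0; no alternative beats it.
Others report (4, 4, 9): truth gives 0; no alternative beats it.
(Checking all 125 profiles: 3 have a profitable deviation, 122 do not.)

3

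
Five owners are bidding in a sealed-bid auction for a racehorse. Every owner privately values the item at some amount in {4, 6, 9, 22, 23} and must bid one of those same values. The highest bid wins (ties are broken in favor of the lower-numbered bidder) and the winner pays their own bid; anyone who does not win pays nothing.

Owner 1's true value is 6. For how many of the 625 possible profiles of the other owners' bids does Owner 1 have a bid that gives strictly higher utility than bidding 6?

Others bid (4, 4, 4, 4): truth gives 0; bid 4 gives 2 > 0. Violating.
Others bid (4, 4, 4, 6): truth gives 0; no alternative beats it.
Others bid (4, 4, 4, 9): truth gives 0; no alternative beats it.
(Checking all 625 profiles: 1 has a profitable deviation, 624 do not.)

1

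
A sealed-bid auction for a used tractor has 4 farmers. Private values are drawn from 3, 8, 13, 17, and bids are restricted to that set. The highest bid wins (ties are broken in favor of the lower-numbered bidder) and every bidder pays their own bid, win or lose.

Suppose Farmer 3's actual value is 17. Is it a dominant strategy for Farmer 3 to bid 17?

Consider the case where Farmer 1 bids 3, Farmer 2 bids 3 and Farmer 4 bids 3.
Truthful bid 17: wins, pays 17, utility 17 - 17 = 0.
Bid 8 instead: wins, pays 8, utility 17 - 8 = 9.
Since 9 > 0, bidding 8 is strictly better here, so truthful bidding is not dominant.

No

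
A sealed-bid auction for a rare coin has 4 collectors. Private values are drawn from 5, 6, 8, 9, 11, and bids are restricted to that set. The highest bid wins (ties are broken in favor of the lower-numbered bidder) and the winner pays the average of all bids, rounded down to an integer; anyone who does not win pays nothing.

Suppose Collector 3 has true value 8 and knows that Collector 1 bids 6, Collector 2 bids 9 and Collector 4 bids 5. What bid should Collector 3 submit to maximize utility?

11

Bid 5: loses, pays 0, utility 0.
Bid 6: loses, pays 0, utility 0.
Bid 8: loses, pays 0, utility 0.
Bid 9: loses, pays 0, utility 0.
Bid 11: wins, pays 7, utility 8 - 7 = 1.
The best choice is 11 with utility 1.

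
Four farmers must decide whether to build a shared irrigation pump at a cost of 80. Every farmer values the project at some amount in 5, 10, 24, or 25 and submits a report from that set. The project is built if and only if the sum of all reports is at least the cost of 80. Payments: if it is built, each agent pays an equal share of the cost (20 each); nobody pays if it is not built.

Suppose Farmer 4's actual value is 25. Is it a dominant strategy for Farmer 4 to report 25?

Yes

Check each profile of the others' reports and compare truth against every alternative report.
Others report (5, 25, 25): truth gives 5, best alternative gives 0.
Others report (25, 5, 25): truth gives 5, best alternative gives 0.
Others report (25, 25, 5): truth gives 5, best alternative gives 0.
Others report (10, 24, 24): truth gives 5, best alternative gives 5.
Others report (10, 24, 25): truth gives 5, best alternative gives 5.
Others report (10, 25, 24): truth gives 5, best alternative gives 5.
(Remaining 58 profiles checked similarly; truth is weakly best in each.)
In every case the truthful report is at least as good as any alternative, so it is a dominant strategy.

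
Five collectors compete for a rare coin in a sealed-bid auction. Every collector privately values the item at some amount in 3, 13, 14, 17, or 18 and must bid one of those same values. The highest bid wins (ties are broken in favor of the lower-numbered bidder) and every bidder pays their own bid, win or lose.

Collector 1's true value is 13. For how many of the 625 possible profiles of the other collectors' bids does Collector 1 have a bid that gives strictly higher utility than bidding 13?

Others bid (3, 3, 3, 3): truth gives 0; bid 3 gives 10 > 0. Violating.
Others bid (3, 3, 3, 14): truth gives -13; bid 14 gives -1 > -13. Violating.
Others bid (3, 3, 3, 17): truth gives -13; bid 3 gives -3 > -13. Violating.
Others bid (3, 3, 3, 18): truth gives -13; bid 3 gives -3 > -13. Violating.
Others bid (3, 3, 3, 13): truth gives 0; no alternative beats it.
Others bid (3, 3, 13, 3): truth gives 0; no alternative beats it.
(Checking all 625 profiles: 610 have a profitable deviation, 15 do not.)

610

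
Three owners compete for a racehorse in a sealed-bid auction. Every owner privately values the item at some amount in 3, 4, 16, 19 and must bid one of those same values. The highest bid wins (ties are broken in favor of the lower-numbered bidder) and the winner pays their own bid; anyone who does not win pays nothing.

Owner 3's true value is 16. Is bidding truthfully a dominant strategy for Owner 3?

No

Consider the case where Owner 1 bids 3 and Owner 2 bids 3.
Truthful bid 16: wins, pays 16, utility 16 - 16 = 0.
Bid 4 instead: wins, pays 4, utility 16 - 4 = 12.
Since 12 > 0, bidding 4 is strictly better here, so truthful bidding is not dominant.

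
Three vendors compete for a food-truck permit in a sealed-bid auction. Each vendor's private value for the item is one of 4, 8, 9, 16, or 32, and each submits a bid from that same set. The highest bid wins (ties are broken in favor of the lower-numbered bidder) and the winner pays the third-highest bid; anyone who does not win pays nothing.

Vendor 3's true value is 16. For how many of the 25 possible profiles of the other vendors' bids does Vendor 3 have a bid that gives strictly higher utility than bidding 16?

Others bid (4, 16): truth gives 0; bid 32 gives 12 > 0. Violating.
Others bid (8, 16): truth gives 0; bid 32 gives 8 > 0. Violating.
Others bid (9, 16): truth gives 0; bid 32 gives 7 > 0. Violating.
Others bid (16, 4): truth gives 0; bid 32 gives 12 > 0. Violating.
Others bid (4, 4): truth gives 12; no alternative beats it.
Others bid (4, 8): truth gives 12; no alternative beats it.
(Checking all 25 profiles: 6 have a profitable deviation, 19 do not.)

6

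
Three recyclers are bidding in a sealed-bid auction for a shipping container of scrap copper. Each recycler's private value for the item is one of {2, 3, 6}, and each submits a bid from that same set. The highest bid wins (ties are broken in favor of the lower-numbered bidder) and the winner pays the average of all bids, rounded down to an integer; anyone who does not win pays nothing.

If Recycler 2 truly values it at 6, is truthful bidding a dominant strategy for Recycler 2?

No

Consider the case where Recycler 1 bids 2 and Recycler 3 bids 2.
Truthful bid 6: wins, pays 3, utility 6 - 3 = 3.
Bid 3 instead: wins, pays 2, utility 6 - 2 = 4.
Since 4 > 3, bidding 3 is strictly better here, so truthful bidding is not dominant.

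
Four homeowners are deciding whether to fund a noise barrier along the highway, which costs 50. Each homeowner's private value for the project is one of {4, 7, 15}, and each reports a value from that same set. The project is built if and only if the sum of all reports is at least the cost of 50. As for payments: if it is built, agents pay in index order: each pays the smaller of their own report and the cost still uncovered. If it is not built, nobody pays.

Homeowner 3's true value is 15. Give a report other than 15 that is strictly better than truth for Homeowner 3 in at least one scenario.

Suppose Homeowner 1 reports 15, Homeowner 2 reports 15 and Homeowner 4 reports 15.
Report 15: project built, pays 15, utility 15 - 15 = 0.
Report 7: project built, pays 7, utility 15 - 7 = 8.
So reporting 7 beats truth here (8 > 0).

7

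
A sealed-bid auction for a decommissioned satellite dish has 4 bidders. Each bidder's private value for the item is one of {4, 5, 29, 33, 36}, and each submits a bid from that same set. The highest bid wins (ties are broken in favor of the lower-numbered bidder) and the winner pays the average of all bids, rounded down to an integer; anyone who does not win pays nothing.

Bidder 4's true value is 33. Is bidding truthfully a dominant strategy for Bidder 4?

No

Consider the case where Bidder 1 bids 4, Bidder 2 bids 4 and Bidder 3 bids 4.
Truthful bid 33: wins, pays 11, utility 33 - 11 = 22.
Bid 5 instead: wins, pays 4, utility 33 - 4 = 29.
Since 29 > 22, bidding 5 is strictly better here, so truthful bidding is not dominant.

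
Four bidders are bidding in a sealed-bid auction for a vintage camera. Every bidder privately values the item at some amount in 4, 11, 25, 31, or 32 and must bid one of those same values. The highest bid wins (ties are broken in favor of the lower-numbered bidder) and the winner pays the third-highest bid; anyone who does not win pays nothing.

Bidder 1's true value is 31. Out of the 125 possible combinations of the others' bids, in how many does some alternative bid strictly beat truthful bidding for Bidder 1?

27

Others bid (4, 4, 32): truth gives 0; bid 32 gives 27 > 0. Violating.
Others bid (4, 11, 32): truth gives 0; bid 32 gives 20 > 0. Violating.
Others bid (4, 25, 32): truth gives 0; bid 32 gives 6 > 0. Violating.
Others bid (4, 32, 4): truth gives 0; bid 32 gives 27 > 0. Violating.
Others bid (4, 4, 4): truth gives 27; no alternative beats it.
Others bid (4, 4, 11): truth gives 27; no alternative beats it.
(Checking all 125 profiles: 27 have a profitable deviation, 98 do not.)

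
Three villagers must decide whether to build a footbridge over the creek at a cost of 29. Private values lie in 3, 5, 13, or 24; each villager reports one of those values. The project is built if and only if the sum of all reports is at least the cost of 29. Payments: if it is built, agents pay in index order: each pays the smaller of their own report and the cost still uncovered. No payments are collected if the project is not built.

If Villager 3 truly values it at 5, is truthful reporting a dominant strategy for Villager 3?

Yes

Check each profile of the others' reports and compare truth against every alternative report.
Others report (5, 24): truth gives 5, best alternative gives 5.
Others report (13, 24): truth gives 5, best alternative gives 5.
Others report (24, 5): truth gives 5, best alternative gives 5.
Others report (24, 13): truth gives 5, best alternative gives 5.
Others report (24, 24): truth gives 5, best alternative gives 5.
Others report (3, 24): truth gives 3, best alternative gives 3.
(Remaining 10 profiles checked similarly; truth is weakly best in each.)
In every case the truthful report is at least as good as any alternative, so it is a dominant strategy.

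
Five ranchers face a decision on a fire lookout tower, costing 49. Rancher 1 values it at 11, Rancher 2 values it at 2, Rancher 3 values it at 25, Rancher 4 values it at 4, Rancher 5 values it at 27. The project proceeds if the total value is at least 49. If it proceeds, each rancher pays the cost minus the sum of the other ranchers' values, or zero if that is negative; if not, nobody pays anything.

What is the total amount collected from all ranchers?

Total value 69 ≥ cost 49, so it is built.
Rancher 1: others sum to 58; max(0, 49 - 58) = 0.
Rancher 2: others sum to 67; max(0, 49 - 67) = 0.
Rancher 3: others sum to 44; max(0, 49 - 44) = 5.
Rancher 4: others sum to 65; max(0, 49 - 65) = 0.
Rancher 5: others sum to 42; max(0, 49 - 42) = 7.
Total collected = 0 + 0 + 5 + 0 + 7 = 12.

12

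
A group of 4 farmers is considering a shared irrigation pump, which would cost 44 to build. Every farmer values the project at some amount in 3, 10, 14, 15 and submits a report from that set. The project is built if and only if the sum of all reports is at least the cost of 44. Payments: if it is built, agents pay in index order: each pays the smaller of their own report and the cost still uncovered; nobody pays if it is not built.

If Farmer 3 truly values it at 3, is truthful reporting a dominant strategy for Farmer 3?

Check each profile of the others' reports and compare truth against every alternative report.
Others report (10, 10, 14): truth gives 0, best alternative gives -7.
Others report (10, 10, 15): truth gives 0, best alternative gives -7.
Others report (10, 14, 10): truth gives 0, best alternative gives -7.
Others report (10, 14, 14): truth gives 0, best alternative gives -7.
Others report (10, 14, 15): truth gives 0, best alternative gives -7.
Others report (10, 15, 10): truth gives 0, best alternative gives -7.
(Remaining 58 profiles checked similarly; truth is weakly best in each.)
In every case the truthful report is at least as good as any alternative, so it is a dominant strategy.

Yes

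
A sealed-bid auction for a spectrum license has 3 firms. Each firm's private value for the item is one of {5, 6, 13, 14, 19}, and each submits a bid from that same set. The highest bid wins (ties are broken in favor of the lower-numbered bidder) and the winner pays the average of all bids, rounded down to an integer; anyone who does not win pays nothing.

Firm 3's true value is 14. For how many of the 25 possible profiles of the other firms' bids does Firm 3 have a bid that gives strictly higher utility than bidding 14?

Others bid (5, 5): truth gives 6; bid 6 gives 9 > 6. Violating.
Others bid (5, 14): truth gives 0; bid 19 gives 2 > 0. Violating.
Others bid (6, 14): truth gives 0; bid 19 gives 1 > 0. Violating.
Others bid (14, 5): truth gives 0; bid 19 gives 2 > 0. Violating.
Others bid (5, 6): truth gives 6; no alternative beats it.
Others bid (5, 13): truth gives 4; no alternative beats it.
(Checking all 25 profiles: 5 have a profitable deviation, 20 do not.)

5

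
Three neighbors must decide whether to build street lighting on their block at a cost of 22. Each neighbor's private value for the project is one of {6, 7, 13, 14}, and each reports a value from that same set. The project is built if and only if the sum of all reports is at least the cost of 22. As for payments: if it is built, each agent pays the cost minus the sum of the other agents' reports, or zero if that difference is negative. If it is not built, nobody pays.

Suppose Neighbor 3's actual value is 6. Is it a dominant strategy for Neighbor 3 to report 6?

Check each profile of the others' reports and compare truth against every alternative report.
Others report (13, 13): truth gives 6, best alternative gives 6.
Others report (13, 14): truth gives 6, best alternative gives 6.
Others report (14, 13): truth gives 6, best alternative gives 6.
Others report (14, 14): truth gives 6, best alternative gives 6.
Others report (7, 14): truth gives 5, best alternative gives 5.
Others report (14, 7): truth gives 5, best alternative gives 5.
(Remaining 10 profiles checked similarly; truth is weakly best in each.)
In every case the truthful report is at least as good as any alternative, so it is a dominant strategy.

Yes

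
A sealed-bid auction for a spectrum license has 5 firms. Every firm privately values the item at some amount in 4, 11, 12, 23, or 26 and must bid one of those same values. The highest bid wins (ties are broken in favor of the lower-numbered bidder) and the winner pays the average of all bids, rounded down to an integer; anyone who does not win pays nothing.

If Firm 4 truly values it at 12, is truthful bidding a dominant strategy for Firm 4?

No

Consider the case where Firm 1 bids 4, Firm 2 bids 4, Firm 3 bids 4 and Firm 5 bids 11.
Truthful bid 12: wins, pays 7, utility 12 - 7 = 5.
Bid 11 instead: wins, pays 6, utility 12 - 6 = 6.
Since 6 > 5, bidding 11 is strictly better here, so truthful bidding is not dominant.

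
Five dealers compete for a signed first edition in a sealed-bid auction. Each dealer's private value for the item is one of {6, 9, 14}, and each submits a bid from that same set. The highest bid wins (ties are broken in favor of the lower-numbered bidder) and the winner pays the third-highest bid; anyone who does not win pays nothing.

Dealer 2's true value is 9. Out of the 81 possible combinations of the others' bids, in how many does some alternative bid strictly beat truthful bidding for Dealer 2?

Others bid (6, 6, 6, 14): truth gives 0; bid 14 gives 3 > 0. Violating.
Others bid (6, 6, 14, 6): truth gives 0; bid 14 gives 3 > 0. Violating.
Others bid (6, 14, 6, 6): truth gives 0; bid 14 gives 3 > 0. Violating.
Others bid (9, 6, 6, 6): truth gives 0; bid 14 gives 3 > 0. Violating.
Others bid (6, 6, 6, 6): truth gives 3; no alternative beats it.
Others bid (6, 6, 6, 9): truth gives 3; no alternative beats it.
(Checking all 81 profiles: 4 have a profitable deviation, 77 do not.)

4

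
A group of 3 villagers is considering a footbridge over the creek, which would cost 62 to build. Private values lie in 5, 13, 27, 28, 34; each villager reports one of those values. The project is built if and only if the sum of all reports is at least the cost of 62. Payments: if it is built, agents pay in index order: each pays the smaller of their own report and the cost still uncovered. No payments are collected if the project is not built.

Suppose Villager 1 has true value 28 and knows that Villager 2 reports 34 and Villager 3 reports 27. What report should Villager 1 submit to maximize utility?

Report 5: project built, pays 5, utility 28 - 5 = 23.
Report 13: project built, pays 13, utility 28 - 13 = 15.
Report 27: project built, pays 27, utility 28 - 27 = 1.
Report 28: project built, pays 28, utility 28 - 28 = 0.
Report 34: project built, pays 34, utility 28 - 34 = -6.
The best choice is 5 with utility 23.

5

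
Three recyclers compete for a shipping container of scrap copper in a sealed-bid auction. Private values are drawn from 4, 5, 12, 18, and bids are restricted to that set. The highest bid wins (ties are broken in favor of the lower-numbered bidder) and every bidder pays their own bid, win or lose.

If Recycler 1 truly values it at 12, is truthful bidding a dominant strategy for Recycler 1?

No

Consider the case where Recycler 2 bids 4 and Recycler 3 bids 4.
Truthful bid 12: wins, pays 12, utility 12 - 12 = 0.
Bid 4 instead: wins, pays 4, utility 12 - 4 = 8.
Since 8 > 0, bidding 4 is strictly better here, so truthful bidding is not dominant.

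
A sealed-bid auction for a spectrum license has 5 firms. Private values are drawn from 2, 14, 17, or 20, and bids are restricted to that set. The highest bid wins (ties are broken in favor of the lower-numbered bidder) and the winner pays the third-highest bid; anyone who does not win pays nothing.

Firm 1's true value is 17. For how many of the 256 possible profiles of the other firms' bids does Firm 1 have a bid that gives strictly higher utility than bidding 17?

Others bid (2, 2, 2, 20): truth gives 0; bid 20 gives 15 > 0. Violating.
Others bid (2, 2, 14, 20): truth gives 0; bid 20 gives 3 > 0. Violating.
Others bid (2, 2, 20, 2): truth gives 0; bid 20 gives 15 > 0. Violating.
Others bid (2, 2, 20, 14): truth gives 0; bid 20 gives 3 > 0. Violating.
Others bid (2, 2, 2, 2): truth gives 15; no alternative beats it.
Others bid (2, 2, 2, 14): truth gives 15; no alternative beats it.
(Checking all 256 profiles: 32 have a profitable deviation, 224 do not.)

32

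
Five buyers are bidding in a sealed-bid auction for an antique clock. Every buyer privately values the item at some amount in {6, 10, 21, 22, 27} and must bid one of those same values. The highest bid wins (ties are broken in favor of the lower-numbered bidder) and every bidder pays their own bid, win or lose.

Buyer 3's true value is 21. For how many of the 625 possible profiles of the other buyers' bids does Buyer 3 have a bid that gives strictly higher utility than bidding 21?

593

Others bid (6, 6, 6, 6): truth gives 0; bid 10 gives 11 > 0. Violating.
Others bid (6, 6, 6, 10): truth gives 0; bid 10 gives 11 > 0. Violating.
Others bid (6, 6, 6, 22): truth gives -21; bid 22 gives -1 > -21. Violating.
Others bid (6, 6, 6, 27): truth gives -21; bid 6 gives -6 > -21. Violating.
Others bid (6, 6, 6, 21): truth gives 0; no alternative beats it.
Others bid (6, 6, 10, 21): truth gives 0; no alternative beats it.
(Checking all 625 profiles: 593 have a profitable deviation, 32 do not.)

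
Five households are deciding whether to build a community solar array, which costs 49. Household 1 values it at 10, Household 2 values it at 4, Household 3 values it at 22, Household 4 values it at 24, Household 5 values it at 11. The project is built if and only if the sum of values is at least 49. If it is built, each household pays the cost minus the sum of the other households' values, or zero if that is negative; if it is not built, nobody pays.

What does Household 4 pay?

2

Total value 71 ≥ cost 49, so the project is built.
The other households' values sum to 47.
Cost minus that sum is 49 - 47 = 2.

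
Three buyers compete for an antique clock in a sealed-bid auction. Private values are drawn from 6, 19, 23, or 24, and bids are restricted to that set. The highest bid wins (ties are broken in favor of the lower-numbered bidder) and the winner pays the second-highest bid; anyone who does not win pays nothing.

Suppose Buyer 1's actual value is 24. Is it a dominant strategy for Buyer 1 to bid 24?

Yes

Check each profile of the others' bids and compare truth against every alternative bid.
Others bid (6, 6): truth gives 18, best alternative gives 18.
Others bid (6, 19): truth gives 5, best alternative gives 5.
Others bid (19, 6): truth gives 5, best alternative gives 5.
Others bid (19, 19): truth gives 5, best alternative gives 5.
Others bid (6, 23): truth gives 1, best alternative gives 1.
Others bid (19, 23): truth gives 1, best alternative gives 1.
(Remaining 10 profiles checked similarly; truth is weakly best in each.)
In every case the truthful bid is at least as good as any alternative, so it is a dominant strategy.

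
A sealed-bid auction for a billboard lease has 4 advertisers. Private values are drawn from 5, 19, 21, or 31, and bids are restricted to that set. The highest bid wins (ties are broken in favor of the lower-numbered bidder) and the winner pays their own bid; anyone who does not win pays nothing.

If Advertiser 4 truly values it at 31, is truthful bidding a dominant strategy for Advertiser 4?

No

Consider the case where Advertiser 1 bids 5, Advertiser 2 bids 5 and Advertiser 3 bids 5.
Truthful bid 31: wins, pays 31, utility 31 - 31 = 0.
Bid 19 instead: wins, pays 19, utility 31 - 19 = 12.
Since 12 > 0, bidding 19 is strictly better here, so truthful bidding is not dominant.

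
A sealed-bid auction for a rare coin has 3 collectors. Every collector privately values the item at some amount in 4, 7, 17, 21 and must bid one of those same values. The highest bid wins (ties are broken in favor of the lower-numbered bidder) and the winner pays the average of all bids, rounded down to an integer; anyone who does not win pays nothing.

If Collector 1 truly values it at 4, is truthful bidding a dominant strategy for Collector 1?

Yes

Check each profile of the others' bids and compare truth against every alternative bid.
Others bid (7, 7): truth gives 0, best alternative gives -3.
Others bid (4, 7): truth gives 0, best alternative gives -2.
Others bid (7, 4): truth gives 0, best alternative gives -2.
Others bid (4, 4): truth gives 0, best alternative gives -1.
Others bid (4, 17): truth gives 0, best alternative gives 0.
Others bid (4, 21): truth gives 0, best alternative gives 0.
(Remaining 10 profiles checked similarly; truth is weakly best in each.)
In every case the truthful bid is at least as good as any alternative, so it is a dominant strategy.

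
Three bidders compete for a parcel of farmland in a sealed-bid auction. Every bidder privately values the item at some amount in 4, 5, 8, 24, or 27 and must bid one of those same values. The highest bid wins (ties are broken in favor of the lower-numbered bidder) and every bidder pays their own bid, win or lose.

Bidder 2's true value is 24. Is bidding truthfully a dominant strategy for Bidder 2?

No

Consider the case where Bidder 1 bids 4 and Bidder 3 bids 4.
Truthful bid 24: wins, pays 24, utility 24 - 24 = 0.
Bid 5 instead: wins, pays 5, utility 24 - 5 = 19.
Since 19 > 0, bidding 5 is strictly better here, so truthful bidding is not dominant.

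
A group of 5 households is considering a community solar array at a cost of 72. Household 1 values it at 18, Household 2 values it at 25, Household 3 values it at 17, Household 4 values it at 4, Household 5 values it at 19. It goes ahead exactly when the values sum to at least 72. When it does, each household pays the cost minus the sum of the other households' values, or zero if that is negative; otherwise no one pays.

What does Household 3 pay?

Total value 83 ≥ cost 72, so the project is built.
The other households' values sum to 66.
Cost minus that sum is 72 - 66 = 6.

6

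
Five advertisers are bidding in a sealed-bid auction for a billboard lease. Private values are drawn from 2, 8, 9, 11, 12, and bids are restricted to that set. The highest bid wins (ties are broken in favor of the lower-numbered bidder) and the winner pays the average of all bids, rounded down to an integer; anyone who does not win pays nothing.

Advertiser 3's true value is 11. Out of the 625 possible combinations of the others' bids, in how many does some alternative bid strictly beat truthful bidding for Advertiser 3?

Others bid (2, 2, 2, 8): truth gives 6; bid 8 gives 7 > 6. Violating.
Others bid (2, 2, 2, 9): truth gives 6; bid 9 gives 7 > 6. Violating.
Others bid (2, 2, 2, 12): truth gives 0; bid 12 gives 5 > 0. Violating.
Others bid (2, 2, 8, 2): truth gives 6; bid 8 gives 7 > 6. Violating.
Others bid (2, 2, 2, 2): truth gives 8; no alternative beats it.
Others bid (2, 2, 2, 11): truth gives 6; no alternative beats it.
(Checking all 625 profiles: 255 have a profitable deviation, 370 do not.)

255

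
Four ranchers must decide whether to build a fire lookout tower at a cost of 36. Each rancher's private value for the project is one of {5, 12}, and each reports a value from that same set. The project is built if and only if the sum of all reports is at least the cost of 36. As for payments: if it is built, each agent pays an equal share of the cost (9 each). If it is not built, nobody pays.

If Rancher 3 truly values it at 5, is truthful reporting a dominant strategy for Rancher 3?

Yes

Check each profile of the others' reports and compare truth against every alternative report.
Others report (5, 12, 12): truth gives 0, best alternative gives -4.
Others report (12, 5, 12): truth gives 0, best alternative gives -4.
Others report (12, 12, 5): truth gives 0, best alternative gives -4.
Others report (12, 12, 12): truth gives -4, best alternative gives -4.
Others report (5, 5, 5): truth gives 0, best alternative gives 0.
Others report (5, 5, 12): truth gives 0, best alternative gives 0.
(Remaining 2 profiles checked similarly; truth is weakly best in each.)
In every case the truthful report is at least as good as any alternative, so it is a dominant strategy.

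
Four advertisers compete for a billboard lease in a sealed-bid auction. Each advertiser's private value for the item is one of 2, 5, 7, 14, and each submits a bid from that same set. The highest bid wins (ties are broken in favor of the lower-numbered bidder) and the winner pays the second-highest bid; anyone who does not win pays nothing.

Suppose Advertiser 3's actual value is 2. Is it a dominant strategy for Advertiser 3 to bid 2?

Yes

Check each profile of the others' bids and compare truth against every alternative bid.
Others bid (2, 2, 5): truth gives 0, best alternative gives -3.
Others bid (2, 2, 2): truth gives 0, best alternative gives 0.
Others bid (2, 2, 7): truth gives 0, best alternative gives 0.
Others bid (2, 2, 14): truth gives 0, best alternative gives 0.
Others bid (2, 5, 2): truth gives 0, best alternative gives 0.
Others bid (2, 5, 5): truth gives 0, best alternative gives 0.
(Remaining 58 profiles checked similarly; truth is weakly best in each.)
In every case the truthful bid is at least as good as any alternative, so it is a dominant strategy.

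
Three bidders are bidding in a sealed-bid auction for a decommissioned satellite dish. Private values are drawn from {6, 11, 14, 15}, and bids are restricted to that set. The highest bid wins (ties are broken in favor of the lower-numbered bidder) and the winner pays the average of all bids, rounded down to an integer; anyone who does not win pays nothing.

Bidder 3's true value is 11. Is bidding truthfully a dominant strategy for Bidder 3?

Consider the case where Bidder 1 bids 6 and Bidder 2 bids 11.
Truthful bid 11: loses, pays 0, utility 0.
Bid 14 instead: wins, pays 10, utility 11 - 10 = 1.
Since 1 > 0, bidding 14 is strictly better here, so truthful bidding is not dominant.

No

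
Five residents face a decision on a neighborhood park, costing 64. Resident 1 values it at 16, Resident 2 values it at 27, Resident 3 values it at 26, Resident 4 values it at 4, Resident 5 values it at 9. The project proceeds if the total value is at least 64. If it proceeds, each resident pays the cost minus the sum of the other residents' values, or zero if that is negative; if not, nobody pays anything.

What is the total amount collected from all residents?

17

Total value 82 ≥ cost 64, so it is built.
Resident 1: others sum to 66; max(0, 64 - 66) = 0.
Resident 2: others sum to 55; max(0, 64 - 55) = 9.
Resident 3: others sum to 56; max(0, 64 - 56) = 8.
Resident 4: others sum to 78; max(0, 64 - 78) = 0.
Resident 5: others sum to 73; max(0, 64 - 73) = 0.
Total collected = 0 + 9 + 8 + 0 + 0 = 17.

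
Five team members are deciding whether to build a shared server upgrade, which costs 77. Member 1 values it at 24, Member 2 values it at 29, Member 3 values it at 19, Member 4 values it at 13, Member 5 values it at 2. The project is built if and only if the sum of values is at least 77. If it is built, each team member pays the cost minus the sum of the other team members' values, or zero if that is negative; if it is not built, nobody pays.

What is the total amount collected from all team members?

Total value 87 ≥ cost 77, so it is built.
Member 1: others sum to 63; max(0, 77 - 63) = 14.
Member 2: others sum to 58; max(0, 77 - 58) = 19.
Member 3: others sum to 68; max(0, 77 - 68) = 9.
Member 4: others sum to 74; max(0, 77 - 74) = 3.
Member 5: others sum to 85; max(0, 77 - 85) = 0.
Total collected = 14 + 19 + 9 + 3 + 0 = 45.

45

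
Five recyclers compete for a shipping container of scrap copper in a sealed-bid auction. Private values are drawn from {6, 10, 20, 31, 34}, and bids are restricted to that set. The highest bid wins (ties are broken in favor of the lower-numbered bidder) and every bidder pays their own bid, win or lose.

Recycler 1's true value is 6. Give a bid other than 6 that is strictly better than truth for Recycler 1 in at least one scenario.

10

Suppose Recycler 2 bids 6, Recycler 3 bids 6, Recycler 4 bids 6 and Recycler 5 bids 10.
Bid 6: loses but pays 6, utility -6.
Bid 10: wins, pays 10, utility 6 - 10 = -4.
So bidding 10 beats truth here (-4 > -6).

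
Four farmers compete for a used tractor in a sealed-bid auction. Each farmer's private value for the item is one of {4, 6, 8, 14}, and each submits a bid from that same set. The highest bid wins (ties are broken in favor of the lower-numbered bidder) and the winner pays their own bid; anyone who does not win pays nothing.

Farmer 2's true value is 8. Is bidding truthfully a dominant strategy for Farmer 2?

Consider the case where Farmer 1 bids 4, Farmer 3 bids 4 and Farmer 4 bids 4.
Truthful bid 8: wins, pays 8, utility 8 - 8 = 0.
Bid 6 instead: wins, pays 6, utility 8 - 6 = 2.
Since 2 > 0, bidding 6 is strictly better here, so truthful bidding is not dominant.

No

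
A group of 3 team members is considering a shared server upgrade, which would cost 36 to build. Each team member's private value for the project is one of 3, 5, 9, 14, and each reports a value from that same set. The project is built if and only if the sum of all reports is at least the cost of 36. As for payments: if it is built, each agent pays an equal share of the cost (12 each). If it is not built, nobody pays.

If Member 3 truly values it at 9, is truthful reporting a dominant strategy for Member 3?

Consider the case where Member 1 reports 14 and Member 2 reports 14.
Truthful report 9: project built, pays 12, utility 9 - 12 = -3.
Report 3 instead: project not built, utility 0.
Since 0 > -3, reporting 3 is strictly better here, so truthful reporting is not dominant.

No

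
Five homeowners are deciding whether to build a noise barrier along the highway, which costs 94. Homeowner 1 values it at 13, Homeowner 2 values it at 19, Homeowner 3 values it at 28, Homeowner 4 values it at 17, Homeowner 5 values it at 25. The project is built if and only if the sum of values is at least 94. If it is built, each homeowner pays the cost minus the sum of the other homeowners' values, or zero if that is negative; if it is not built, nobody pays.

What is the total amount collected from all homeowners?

Total value 102 ≥ cost 94, so it is built.
Homeowner 1: others sum to 89; max(0, 94 - 89) = 5.
Homeowner 2: others sum to 83; max(0, 94 - 83) = 11.
Homeowner 3: others sum to 74; max(0, 94 - 74) = 20.
Homeowner 4: others sum to 85; max(0, 94 - 85) = 9.
Homeowner 5: others sum to 77; max(0, 94 - 77) = 17.
Total collected = 5 + 11 + 20 + 9 + 17 = 62.

62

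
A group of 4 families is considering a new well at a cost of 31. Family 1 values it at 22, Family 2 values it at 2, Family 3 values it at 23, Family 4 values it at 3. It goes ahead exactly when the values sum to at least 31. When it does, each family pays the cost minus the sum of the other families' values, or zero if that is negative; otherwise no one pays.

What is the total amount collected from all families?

7

Total value 50 ≥ cost 31, so it is built.
Family 1: others sum to 28; max(0, 31 - 28) = 3.
Family 2: others sum to 48; max(0, 31 - 48) = 0.
Family 3: others sum to 27; max(0, 31 - 27) = 4.
Family 4: others sum to 47; max(0, 31 - 47) = 0.
Total collected = 3 + 0 + 4 + 0 = 7.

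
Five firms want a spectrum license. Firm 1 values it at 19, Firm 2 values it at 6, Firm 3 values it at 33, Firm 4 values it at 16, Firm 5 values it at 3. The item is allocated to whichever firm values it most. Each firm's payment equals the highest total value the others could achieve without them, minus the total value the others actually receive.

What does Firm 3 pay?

Firm 3 has the highest value and receives the item.
Without Firm 3, the item would go to the next-highest value, 19, so the others could achieve 19.
With Firm 3 present and winning, the others receive nothing, so their total is 0.
Payment = 19 - 0 = 19.

19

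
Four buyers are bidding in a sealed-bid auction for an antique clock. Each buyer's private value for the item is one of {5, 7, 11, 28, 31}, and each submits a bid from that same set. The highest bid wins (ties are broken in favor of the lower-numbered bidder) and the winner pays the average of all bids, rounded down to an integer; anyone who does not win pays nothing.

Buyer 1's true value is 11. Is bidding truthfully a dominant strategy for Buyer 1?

Consider the case where Buyer 2 bids 5, Buyer 3 bids 5 and Buyer 4 bids 5.
Truthful bid 11: wins, pays 6, utility 11 - 6 = 5.
Bid 5 instead: wins, pays 5, utility 11 - 5 = 6.
Since 6 > 5, bidding 5 is strictly better here, so truthful bidding is not dominant.

No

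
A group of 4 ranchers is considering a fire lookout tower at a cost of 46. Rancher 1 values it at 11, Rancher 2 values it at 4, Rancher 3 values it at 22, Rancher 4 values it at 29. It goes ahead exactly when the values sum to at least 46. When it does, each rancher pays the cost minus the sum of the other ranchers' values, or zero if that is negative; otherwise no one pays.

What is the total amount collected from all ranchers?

Total value 66 ≥ cost 46, so it is built.
Rancher 1: others sum to 55; max(0, 46 - 55) = 0.
Rancher 2: others sum to 62; max(0, 46 - 62) = 0.
Rancher 3: others sum to 44; max(0, 46 - 44) = 2.
Rancher 4: others sum to 37; max(0, 46 - 37) = 9.
Total collected = 0 + 0 + 2 + 9 = 11.

11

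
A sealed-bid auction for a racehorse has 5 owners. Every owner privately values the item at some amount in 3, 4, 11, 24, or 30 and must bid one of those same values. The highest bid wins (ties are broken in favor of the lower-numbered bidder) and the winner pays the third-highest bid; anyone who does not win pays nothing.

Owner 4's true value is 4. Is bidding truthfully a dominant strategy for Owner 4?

Consider the case where Owner 1 bids 3, Owner 2 bids 3, Owner 3 bids 3 and Owner 5 bids 11.
Truthful bid 4: loses, pays 0, utility 0.
Bid 11 instead: wins, pays 3, utility 4 - 3 = 1.
Since 1 > 0, bidding 11 is strictly better here, so truthful bidding is not dominant.

No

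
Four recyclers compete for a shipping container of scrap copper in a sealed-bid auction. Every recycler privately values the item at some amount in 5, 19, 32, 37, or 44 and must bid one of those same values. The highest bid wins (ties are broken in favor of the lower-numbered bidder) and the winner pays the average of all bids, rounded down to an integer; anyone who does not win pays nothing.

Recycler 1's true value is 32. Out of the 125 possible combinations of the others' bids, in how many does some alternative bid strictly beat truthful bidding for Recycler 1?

Others bid (5, 5, 5): truth gives 21; bid 5 gives 27 > 21. Violating.
Others bid (5, 5, 19): truth gives 17; bid 19 gives 20 > 17. Violating.
Others bid (5, 5, 37): truth gives 0; bid 37 gives 11 > 0. Violating.
Others bid (5, 5, 44): truth gives 0; bid 44 gives 8 > 0. Violating.
Others bid (5, 5, 32): truth gives 14; no alternative beats it.
Others bid (5, 19, 32): truth gives 10; no alternative beats it.
(Checking all 125 profiles: 53 have a profitable deviation, 72 do not.)

53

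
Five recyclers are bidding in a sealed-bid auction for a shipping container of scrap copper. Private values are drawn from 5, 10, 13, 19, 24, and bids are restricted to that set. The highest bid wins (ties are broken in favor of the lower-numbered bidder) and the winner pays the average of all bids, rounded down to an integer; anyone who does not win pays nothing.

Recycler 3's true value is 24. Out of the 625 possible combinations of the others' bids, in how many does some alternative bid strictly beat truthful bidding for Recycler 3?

Others bid (5, 5, 5, 5): truth gives 16; bid 10 gives 18 > 16. Violating.
Others bid (5, 5, 5, 10): truth gives 15; bid 10 gives 17 > 15. Violating.
Others bid (5, 5, 5, 13): truth gives 14; bid 13 gives 16 > 14. Violating.
Others bid (5, 5, 5, 19): truth gives 13; bid 19 gives 14 > 13. Violating.
Others bid (5, 5, 5, 24): truth gives 12; no alternative beats it.
Others bid (5, 5, 10, 24): truth gives 11; no alternative beats it.
(Checking all 625 profiles: 144 have a profitable deviation, 481 do not.)

144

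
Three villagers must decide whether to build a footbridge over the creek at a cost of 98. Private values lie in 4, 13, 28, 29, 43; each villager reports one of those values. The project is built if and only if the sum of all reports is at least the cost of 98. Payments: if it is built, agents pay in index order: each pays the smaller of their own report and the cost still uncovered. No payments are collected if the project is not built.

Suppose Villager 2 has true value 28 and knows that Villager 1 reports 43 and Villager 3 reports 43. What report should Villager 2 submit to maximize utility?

Report 4: project not built, utility 0.
Report 13: project built, pays 13, utility 28 - 13 = 15.
Report 28: project built, pays 28, utility 28 - 28 = 0.
Report 29: project built, pays 29, utility 28 - 29 = -1.
Report 43: project built, pays 43, utility 28 - 43 = -15.
The best choice is 13 with utility 15.

13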